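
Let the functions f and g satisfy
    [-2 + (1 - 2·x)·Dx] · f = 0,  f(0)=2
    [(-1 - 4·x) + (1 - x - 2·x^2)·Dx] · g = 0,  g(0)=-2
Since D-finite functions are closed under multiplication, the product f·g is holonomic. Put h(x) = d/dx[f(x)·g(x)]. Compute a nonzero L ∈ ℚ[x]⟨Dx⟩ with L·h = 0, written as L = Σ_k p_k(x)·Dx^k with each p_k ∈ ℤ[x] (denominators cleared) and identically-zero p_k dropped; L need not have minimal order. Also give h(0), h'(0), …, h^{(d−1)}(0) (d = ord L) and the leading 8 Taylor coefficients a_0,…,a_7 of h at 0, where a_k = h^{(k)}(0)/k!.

f: a_k = 2, 4, 8, 16, 32, 64, 128, 256, …
g: a_k = -2, -2, -6, -10, -22, -42, -86, -170, …
L₀ := L_f ⊗_s L_g (sym. prod.), ord ≤ 1.
Derive L from L₀ (diff closure).
L = (6 + 16·x + 16·x^2) + (-1 - x + 4·x^2 + 4·x^3)·Dx  (order 1).
h: a_k = -12, -72, -276, -912, -2700, -7512, -19908, -50976, …
ICs: h(0) = -12.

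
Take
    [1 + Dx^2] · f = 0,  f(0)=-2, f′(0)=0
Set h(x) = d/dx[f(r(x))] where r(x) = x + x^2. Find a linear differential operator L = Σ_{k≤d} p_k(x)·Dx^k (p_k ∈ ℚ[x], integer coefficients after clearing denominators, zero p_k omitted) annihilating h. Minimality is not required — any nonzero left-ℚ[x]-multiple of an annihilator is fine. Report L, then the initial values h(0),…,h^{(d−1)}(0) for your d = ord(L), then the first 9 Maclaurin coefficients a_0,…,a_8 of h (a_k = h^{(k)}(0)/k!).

L = (13 + 8·x + 24·x^2 + 32·x^3 + 16·x^4) + (-6 - 12·x)·Dx + (1 + 4·x + 4·x^2)·Dx^2  (order 2).
h: a_k = 0, 2, 6, 11/3, -5/3, -179/60, -133/60, -841/2520, 139/280, …
ICs: h(0) = 0, h′(0) = 2.

f: a_k = -2, 0, 1, 0, -1/12, 0, 1/360, 0, -1/20160, …
Change of var in L_f (x↦r) gives L₀.
h=h₀': d/dx-closure on L₀ ⇒ L.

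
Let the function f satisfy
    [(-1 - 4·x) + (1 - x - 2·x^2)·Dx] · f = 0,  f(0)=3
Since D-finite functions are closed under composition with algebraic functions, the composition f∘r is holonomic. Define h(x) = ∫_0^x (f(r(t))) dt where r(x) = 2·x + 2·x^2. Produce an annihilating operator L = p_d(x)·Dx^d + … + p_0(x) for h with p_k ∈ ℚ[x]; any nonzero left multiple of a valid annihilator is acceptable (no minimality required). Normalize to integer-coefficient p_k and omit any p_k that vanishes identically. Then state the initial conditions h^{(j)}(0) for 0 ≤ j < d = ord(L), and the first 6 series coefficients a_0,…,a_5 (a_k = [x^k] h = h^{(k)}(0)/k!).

f: a_k = 3, 3, 9, 15, 33, 63, …
f∘r: x↦r, Dx↦Dx/r' in L_f ⇒ L₀.
h=∫₀ˣh₀: take L = L₀·Dx.
L = (2 + 20·x + 48·x^2 + 32·x^3)·Dx + (-1 + 2·x + 10·x^2 + 16·x^3 + 8·x^4)·Dx^2  (order 2).
h: a_k = 0, 3, 3, 14, 48, 924/5, …
ICs: h(0) = 0, h′(0) = 3.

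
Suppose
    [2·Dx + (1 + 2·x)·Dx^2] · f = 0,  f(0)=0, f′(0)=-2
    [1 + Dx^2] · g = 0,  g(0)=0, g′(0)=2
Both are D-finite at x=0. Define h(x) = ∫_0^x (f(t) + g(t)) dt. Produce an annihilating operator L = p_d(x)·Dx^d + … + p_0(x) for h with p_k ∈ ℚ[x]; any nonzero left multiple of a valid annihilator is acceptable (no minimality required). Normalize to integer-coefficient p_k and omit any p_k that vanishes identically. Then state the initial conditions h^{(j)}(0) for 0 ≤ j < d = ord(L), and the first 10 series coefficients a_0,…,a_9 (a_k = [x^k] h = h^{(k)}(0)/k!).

L = (50 + 8·x + 8·x^2)·Dx^2 + (9 + 22·x + 12·x^2 + 8·x^3)·Dx^3 + (50 + 8·x + 8·x^2)·Dx^4 + (9 + 22·x + 12·x^2 + 8·x^3)·Dx^5  (order 5).
h: a_k = 0, 0, 0, 2/3, -3/4, 4/5, -383/360, 32/21, -6583/2880, 32/9, …
ICs: h(0) = 0, h′(0) = 0, h′′(0) = 0, h′′′(0) = 4, h′′′′(0) = -18.

f: a_k = 0, -2, 2, -8/3, 4, -32/5, 32/3, -128/7, 32, -512/9, …
g: a_k = 0, 2, 0, -1/3, 0, 1/60, 0, -1/2520, 0, 1/181440, …
h₀=f+g: left-lcm gives L₀, ord ≤ 4.
h=∫₀ˣh₀: take L = L₀·Dx.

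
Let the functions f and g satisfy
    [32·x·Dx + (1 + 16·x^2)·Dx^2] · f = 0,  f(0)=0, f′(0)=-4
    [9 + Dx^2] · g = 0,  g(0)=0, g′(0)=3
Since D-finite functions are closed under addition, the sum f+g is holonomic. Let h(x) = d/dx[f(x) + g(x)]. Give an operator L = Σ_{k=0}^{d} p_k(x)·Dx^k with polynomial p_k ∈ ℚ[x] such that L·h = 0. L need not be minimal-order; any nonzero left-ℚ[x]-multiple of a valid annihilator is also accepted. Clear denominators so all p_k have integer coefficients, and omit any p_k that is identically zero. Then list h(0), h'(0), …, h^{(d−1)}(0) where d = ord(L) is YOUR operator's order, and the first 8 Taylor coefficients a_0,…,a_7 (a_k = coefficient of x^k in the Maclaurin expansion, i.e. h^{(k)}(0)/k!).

f: a_k = 0, -4, 0, 64/3, 0, -1024/5, 0, 16384/7, …
g: a_k = 0, 3, 0, -9/2, 0, 81/40, 0, -243/560, …
L₀ := lclm(L_f,L_g); ord L₀ ≤ 2+2.
Differentiate: ansatz ord ≤ ord L₀ ⇒ L.
L = (-52704·x + 967680·x^3 + 663552·x^5) + (-207 + 13104·x^2 + 283392·x^4 + 331776·x^6)·Dx + (-5856·x + 107520·x^3 + 73728·x^5)·Dx^2 + (-23 + 1456·x^2 + 31488·x^4 + 36864·x^6)·Dx^3  (order 3).
h: a_k = -1, 0, 101/2, 0, -8111/8, 0, 1310477/80, 0, …
ICs: h(0) = -1, h′(0) = 0, h′′(0) = 101.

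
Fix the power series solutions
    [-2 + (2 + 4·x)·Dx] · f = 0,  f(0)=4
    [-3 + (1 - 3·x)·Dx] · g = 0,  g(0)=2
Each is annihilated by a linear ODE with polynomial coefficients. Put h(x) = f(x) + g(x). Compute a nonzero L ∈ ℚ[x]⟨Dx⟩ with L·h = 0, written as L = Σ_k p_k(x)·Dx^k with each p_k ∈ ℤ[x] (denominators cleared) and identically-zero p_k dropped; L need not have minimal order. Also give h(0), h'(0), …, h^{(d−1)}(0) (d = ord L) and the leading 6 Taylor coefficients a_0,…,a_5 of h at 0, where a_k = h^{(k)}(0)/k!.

L = (21 + 27·x) + (-19 - 66·x - 81·x^2)·Dx + (2 + 7·x - 21·x^2 - 54·x^3)·Dx^2  (order 2).
h: a_k = 6, 10, 16, 56, 319/2, 979/2, …
ICs: h(0) = 6, h′(0) = 10.

f: a_k = 4, 4, -2, 2, -5/2, 7/2, …
g: a_k = 2, 6, 18, 54, 162, 486, …
L₀ := lclm(L_f,L_g); ord L₀ ≤ 1+1.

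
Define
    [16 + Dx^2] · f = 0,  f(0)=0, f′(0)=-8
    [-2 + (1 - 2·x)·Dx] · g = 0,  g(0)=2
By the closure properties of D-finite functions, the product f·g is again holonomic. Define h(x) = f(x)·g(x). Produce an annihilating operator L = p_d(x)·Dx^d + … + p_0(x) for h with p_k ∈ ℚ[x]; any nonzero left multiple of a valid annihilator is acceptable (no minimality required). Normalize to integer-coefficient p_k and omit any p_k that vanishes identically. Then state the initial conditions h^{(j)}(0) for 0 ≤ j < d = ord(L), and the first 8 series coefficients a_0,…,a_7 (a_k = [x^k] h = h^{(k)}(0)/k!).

f: a_k = 0, -8, 0, 64/3, 0, -256/15, 0, 2048/315, …
g: a_k = 2, 4, 8, 16, 32, 64, 128, 256, …
Product ⇒ symmetric product L₀, ord ≤ 2.
L = (-16 + 32·x) + 4·Dx + (-1 + 2·x)·Dx^2  (order 2).
h: a_k = 0, -16, -32, -64/3, -128/3, -1792/15, -3584/15, -146432/315, …
ICs: h(0) = 0, h′(0) = -16.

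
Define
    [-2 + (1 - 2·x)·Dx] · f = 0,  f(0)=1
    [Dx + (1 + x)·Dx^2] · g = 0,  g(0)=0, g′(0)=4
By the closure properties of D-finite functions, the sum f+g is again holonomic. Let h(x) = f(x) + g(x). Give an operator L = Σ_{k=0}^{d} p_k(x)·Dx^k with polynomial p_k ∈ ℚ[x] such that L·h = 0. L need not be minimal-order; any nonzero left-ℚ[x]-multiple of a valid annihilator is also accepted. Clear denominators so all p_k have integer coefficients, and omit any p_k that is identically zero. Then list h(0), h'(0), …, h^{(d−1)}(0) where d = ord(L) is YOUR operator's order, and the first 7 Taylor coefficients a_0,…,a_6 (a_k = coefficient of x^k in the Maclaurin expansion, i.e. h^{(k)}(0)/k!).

L = (32 + 8·x)·Dx + (22 + 56·x + 16·x^2)·Dx^2 + (-5 + 3·x + 12·x^2 + 4·x^3)·Dx^3  (order 3).
h: a_k = 1, 6, 2, 28/3, 15, 164/5, 190/3, …
ICs: h(0) = 1, h′(0) = 6, h′′(0) = 4.

f: a_k = 1, 2, 4, 8, 16, 32, 64, …
g: a_k = 0, 4, -2, 4/3, -1, 4/5, -2/3, …
Weyl lclm of L_f,L_g ⇒ L₀ (ord ≤ 3).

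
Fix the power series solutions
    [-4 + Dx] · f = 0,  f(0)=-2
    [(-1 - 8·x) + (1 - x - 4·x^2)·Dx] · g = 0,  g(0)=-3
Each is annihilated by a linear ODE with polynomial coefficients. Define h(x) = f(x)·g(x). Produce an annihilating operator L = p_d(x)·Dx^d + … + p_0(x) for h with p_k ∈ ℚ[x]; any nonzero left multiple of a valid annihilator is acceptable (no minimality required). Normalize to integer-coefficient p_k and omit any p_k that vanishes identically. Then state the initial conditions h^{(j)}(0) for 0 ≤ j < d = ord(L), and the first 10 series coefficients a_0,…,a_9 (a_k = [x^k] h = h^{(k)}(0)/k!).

L = (5 + 4·x - 16·x^2) + (-1 + x + 4·x^2)·Dx  (order 1).
h: a_k = 6, 30, 102, 286, 758, 9766/5, 15058/3, 1349422/105, 3458566/105, 79710382/945, …
ICs: h(0) = 6.

f: a_k = -2, -8, -16, -64/3, -64/3, -256/15, -512/45, -2048/315, -1024/315, -4096/2835, …
g: a_k = -3, -3, -15, -27, -87, -195, -543, -1323, -3495, -8787, …
L₀ := L_f ⊗_s L_g (sym. prod.), ord ≤ 1.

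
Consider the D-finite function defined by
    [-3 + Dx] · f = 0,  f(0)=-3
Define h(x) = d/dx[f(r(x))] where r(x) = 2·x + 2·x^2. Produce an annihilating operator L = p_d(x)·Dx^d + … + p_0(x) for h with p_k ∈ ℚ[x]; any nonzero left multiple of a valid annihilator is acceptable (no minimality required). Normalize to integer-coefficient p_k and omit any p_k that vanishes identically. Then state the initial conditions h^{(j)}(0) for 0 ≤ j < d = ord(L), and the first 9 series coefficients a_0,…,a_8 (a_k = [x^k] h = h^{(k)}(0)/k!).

L = (8 + 24·x + 24·x^2) + (-1 - 2·x)·Dx  (order 1).
h: a_k = -18, -144, -648, -2160, -5832, -67392/5, -137376/5, -1767744/35, -594864/7, …
ICs: h(0) = -18.

f: a_k = -3, -9, -27/2, -27/2, -81/8, -243/40, -243/80, -729/560, -2187/4480, …
L₀ from L_f via x↦r, Dx↦r'^{-1}Dx.
Differentiate: ansatz ord ≤ ord L₀ ⇒ L.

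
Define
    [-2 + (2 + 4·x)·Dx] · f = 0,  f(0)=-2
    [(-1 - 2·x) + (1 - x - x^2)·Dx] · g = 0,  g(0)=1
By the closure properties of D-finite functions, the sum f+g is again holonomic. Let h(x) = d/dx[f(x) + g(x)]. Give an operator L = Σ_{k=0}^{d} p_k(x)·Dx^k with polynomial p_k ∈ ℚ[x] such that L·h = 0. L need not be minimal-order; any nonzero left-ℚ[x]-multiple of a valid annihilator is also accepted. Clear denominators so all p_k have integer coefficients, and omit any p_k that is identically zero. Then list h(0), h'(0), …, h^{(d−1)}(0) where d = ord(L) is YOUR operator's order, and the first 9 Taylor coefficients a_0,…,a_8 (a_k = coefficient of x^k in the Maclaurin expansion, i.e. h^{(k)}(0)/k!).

L = (-6 - 18·x - 24·x^2 - 12·x^3 - 6·x^4) + (-3 - 24·x - 63·x^2 - 72·x^3 - 45·x^4 - 18·x^5)·Dx + (1 + 4·x + 3·x^2 - 6·x^3 - 13·x^4 - 12·x^5 - 4·x^6)·Dx^2  (order 2).
h: a_k = -1, 6, 6, 25, 125/4, 375/4, 945/8, 2605/8, 25245/64, …
ICs: h(0) = -1, h′(0) = 6.

f: a_k = -2, -2, 1, -1, 5/4, -7/4, 21/8, -33/8, 429/64, …
g: a_k = 1, 1, 2, 3, 5, 8, 13, 21, 34, …
Sum ⇒ L₀ = lclm(L_f,L_g) in ℚ(x)⟨Dx⟩.
Differentiate: ansatz ord ≤ ord L₀ ⇒ L.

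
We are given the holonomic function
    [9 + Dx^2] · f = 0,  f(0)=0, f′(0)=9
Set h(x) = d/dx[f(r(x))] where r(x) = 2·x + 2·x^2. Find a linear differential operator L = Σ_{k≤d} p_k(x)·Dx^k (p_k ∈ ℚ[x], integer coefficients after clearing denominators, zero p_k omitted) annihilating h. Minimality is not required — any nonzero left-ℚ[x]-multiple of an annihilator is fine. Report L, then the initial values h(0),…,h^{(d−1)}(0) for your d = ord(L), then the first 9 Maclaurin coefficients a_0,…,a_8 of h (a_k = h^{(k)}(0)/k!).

f: a_k = 0, 9, 0, -27/2, 0, 243/40, 0, -729/560, 0, …
Change of var in L_f (x↦r) gives L₀.
h=h₀': d/dx-closure on L₀ ⇒ L.
L = (48 + 288·x + 864·x^2 + 1152·x^3 + 576·x^4) + (-6 - 12·x)·Dx + (1 + 4·x + 4·x^2)·Dx^2  (order 2).
h: a_k = 18, 36, -324, -1296, -648, 5184, 62208/5, 31104/5, -769824/35, …
ICs: h(0) = 18, h′(0) = 36.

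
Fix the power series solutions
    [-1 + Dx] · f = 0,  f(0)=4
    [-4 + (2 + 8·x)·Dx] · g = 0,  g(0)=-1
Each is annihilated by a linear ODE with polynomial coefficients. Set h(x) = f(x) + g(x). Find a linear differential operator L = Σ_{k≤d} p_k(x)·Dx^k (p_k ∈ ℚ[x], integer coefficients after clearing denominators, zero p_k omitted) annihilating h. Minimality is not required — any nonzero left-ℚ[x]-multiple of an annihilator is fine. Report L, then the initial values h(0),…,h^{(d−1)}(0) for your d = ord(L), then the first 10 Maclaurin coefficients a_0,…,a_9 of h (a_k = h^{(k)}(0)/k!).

L = (6 + 8·x) + (-5 - 8·x - 16·x^2)·Dx + (-1 + 16·x^2)·Dx^2  (order 2).
h: a_k = 3, 2, 4, -10/3, 61/6, -839/30, 15121/180, -332639/1260, 8648641/10080, -259459199/90720, …
ICs: h(0) = 3, h′(0) = 2.

f: a_k = 4, 4, 2, 2/3, 1/6, 1/30, 1/180, 1/1260, 1/10080, 1/90720, …
g: a_k = -1, -2, 2, -4, 10, -28, 84, -264, 858, -2860, …
L₀ := lclm(L_f,L_g); ord L₀ ≤ 1+1.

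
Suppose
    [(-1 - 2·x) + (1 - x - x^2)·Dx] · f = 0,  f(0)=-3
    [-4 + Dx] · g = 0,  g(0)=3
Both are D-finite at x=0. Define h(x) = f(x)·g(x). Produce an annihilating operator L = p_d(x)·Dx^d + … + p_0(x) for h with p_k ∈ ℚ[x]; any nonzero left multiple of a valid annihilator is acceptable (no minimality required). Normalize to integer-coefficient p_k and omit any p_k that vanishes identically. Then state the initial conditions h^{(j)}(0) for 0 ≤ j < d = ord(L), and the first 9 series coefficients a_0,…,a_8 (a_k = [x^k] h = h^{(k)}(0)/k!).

L = (5 - 2·x - 4·x^2) + (-1 + x + x^2)·Dx  (order 1).
h: a_k = -9, -45, -126, -267, -489, -4164/5, -1373, -78227/35, -126794/35, …
ICs: h(0) = -9.

f: a_k = -3, -3, -6, -9, -15, -24, -39, -63, -102, …
g: a_k = 3, 12, 24, 32, 32, 128/5, 256/15, 1024/105, 512/105, …
Sym-product of L_f,L_g gives L₀ (≤ ord 1).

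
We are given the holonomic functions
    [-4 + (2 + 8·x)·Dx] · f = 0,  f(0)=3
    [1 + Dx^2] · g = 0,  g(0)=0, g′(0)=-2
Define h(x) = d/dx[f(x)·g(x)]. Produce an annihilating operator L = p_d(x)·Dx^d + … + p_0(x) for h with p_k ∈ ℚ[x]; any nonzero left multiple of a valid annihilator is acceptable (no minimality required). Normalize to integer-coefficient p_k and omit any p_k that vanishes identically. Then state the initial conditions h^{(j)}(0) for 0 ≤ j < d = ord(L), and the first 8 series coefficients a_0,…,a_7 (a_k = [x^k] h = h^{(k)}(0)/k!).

f: a_k = 3, 6, -6, 12, -30, 84, -252, 792, …
g: a_k = 0, -2, 0, 1/3, 0, -1/60, 0, 1/2520, …
Sym-product of L_f,L_g gives L₀ (≤ ord 2).
Derive L from L₀ (diff closure).
L = (-7 + 336·x + 736·x^2 + 256·x^3 + 256·x^4) + (44 + 144·x - 192·x^2 - 256·x^3)·Dx + (13 + 112·x + 288·x^2 + 256·x^3 + 256·x^4)·Dx^2  (order 2).
h: a_k = -6, -24, 39, -88, 1159/4, -4923/5, 83009/24, -1307206/105, …
ICs: h(0) = -6, h′(0) = -24.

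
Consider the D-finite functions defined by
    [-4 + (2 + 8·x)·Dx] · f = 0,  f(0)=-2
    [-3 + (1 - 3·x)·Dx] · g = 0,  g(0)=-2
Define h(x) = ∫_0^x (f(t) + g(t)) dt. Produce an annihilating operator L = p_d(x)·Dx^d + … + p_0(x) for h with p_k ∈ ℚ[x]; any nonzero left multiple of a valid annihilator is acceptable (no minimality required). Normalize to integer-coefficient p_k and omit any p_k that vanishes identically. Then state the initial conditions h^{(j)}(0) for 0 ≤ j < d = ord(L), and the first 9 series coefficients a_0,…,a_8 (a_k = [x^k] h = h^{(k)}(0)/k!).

L = (48 + 108·x)·Dx + (-22 - 120·x - 324·x^2)·Dx^2 + (1 + 19·x + 6·x^2 - 216·x^3)·Dx^3  (order 3).
h: a_k = 0, -4, -5, -14/3, -31/2, -142/5, -271/3, -1290/7, -2451/4, …
ICs: h(0) = 0, h′(0) = -4, h′′(0) = -10.

f: a_k = -2, -4, 4, -8, 20, -56, 168, -528, 1716, …
g: a_k = -2, -6, -18, -54, -162, -486, -1458, -4374, -13122, …
h₀=f+g: left-lcm gives L₀, ord ≤ 2.
Integrate: L := L₀·Dx.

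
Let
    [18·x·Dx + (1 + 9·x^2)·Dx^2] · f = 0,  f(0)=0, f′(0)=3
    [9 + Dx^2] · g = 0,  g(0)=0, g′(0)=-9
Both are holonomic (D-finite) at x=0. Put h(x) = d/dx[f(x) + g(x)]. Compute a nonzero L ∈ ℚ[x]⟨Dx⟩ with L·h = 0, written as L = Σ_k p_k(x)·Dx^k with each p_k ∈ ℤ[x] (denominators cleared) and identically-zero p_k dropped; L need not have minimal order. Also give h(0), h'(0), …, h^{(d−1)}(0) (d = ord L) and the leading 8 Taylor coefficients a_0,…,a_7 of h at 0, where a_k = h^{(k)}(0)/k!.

L = (-1782·x + 20412·x^3 + 13122·x^5) + (-9 + 567·x^2 + 6561·x^4 + 6561·x^6)·Dx + (-198·x + 2268·x^3 + 1458·x^5)·Dx^2 + (-1 + 63·x^2 + 729·x^4 + 729·x^6)·Dx^3  (order 3).
h: a_k = -6, 0, 27/2, 0, 1701/8, 0, -174231/80, 0, …
ICs: h(0) = -6, h′(0) = 0, h′′(0) = 27.

f: a_k = 0, 3, 0, -9, 0, 243/5, 0, -2187/7, …
g: a_k = 0, -9, 0, 27/2, 0, -243/40, 0, 729/560, …
Weyl lclm of L_f,L_g ⇒ L₀ (ord ≤ 4).
h=h₀': d/dx-closure on L₀ ⇒ L.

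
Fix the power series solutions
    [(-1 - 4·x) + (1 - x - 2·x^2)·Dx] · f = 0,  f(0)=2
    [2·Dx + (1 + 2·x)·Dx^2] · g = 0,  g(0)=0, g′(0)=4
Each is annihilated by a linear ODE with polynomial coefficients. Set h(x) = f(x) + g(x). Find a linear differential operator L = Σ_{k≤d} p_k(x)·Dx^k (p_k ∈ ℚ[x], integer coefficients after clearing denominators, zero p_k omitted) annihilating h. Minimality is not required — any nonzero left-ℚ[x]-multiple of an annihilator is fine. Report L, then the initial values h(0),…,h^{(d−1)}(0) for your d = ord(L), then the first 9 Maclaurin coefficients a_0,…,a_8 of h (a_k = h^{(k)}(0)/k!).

L = (54 + 228·x + 432·x^2 + 288·x^3 + 192·x^4)·Dx + (11 + 124·x + 464·x^2 + 704·x^3 + 592·x^4 + 320·x^5)·Dx^2 + (-4 - 19·x - 17·x^2 + 42·x^3 + 116·x^4 + 136·x^5 + 64·x^6)·Dx^3  (order 3).
h: a_k = 2, 6, 2, 46/3, 14, 274/5, 194/3, 1446/7, 278, …
ICs: h(0) = 2, h′(0) = 6, h′′(0) = 4.

f: a_k = 2, 2, 6, 10, 22, 42, 86, 170, 342, …
g: a_k = 0, 4, -4, 16/3, -8, 64/5, -64/3, 256/7, -64, …
Weyl lclm of L_f,L_g ⇒ L₀ (ord ≤ 3).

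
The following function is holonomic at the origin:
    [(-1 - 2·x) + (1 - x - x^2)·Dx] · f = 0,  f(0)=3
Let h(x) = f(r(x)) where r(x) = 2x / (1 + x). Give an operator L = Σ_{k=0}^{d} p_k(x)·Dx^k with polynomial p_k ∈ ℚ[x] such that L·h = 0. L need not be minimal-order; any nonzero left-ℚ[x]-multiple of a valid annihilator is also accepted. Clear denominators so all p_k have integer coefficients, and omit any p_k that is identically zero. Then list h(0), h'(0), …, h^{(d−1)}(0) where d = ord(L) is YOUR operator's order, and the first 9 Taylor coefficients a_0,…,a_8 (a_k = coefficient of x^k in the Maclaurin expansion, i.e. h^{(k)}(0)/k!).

f: a_k = 3, 3, 6, 9, 15, 24, 39, 63, 102, …
Substitute x→r, Dx→(1/r')Dx; clear ⇒ L₀.
L = (2 + 10·x) + (-1 - x + 5·x^2 + 5·x^3)·Dx  (order 1).
h: a_k = 3, 6, 18, 30, 90, 150, 450, 750, 2250, …
ICs: h(0) = 3.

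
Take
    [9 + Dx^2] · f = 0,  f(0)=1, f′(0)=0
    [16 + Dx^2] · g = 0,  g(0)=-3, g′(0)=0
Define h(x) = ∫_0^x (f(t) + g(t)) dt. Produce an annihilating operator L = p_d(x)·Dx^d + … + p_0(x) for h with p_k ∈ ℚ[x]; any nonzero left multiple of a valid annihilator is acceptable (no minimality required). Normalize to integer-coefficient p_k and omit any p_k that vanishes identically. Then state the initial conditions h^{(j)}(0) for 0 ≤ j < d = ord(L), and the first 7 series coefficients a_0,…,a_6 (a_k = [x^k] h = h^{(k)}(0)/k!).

f: a_k = 1, 0, -9/2, 0, 27/8, 0, -81/80, …
g: a_k = -3, 0, 24, 0, -32, 0, 256/15, …
f+g: L₀ = lclm(L_f,L_g), ord ≤ 2+2.
h=∫h₀ ⇒ L = L₀·Dx.
L = 144·Dx + 25·Dx^3 + Dx^5  (order 5).
h: a_k = 0, -2, 0, 13/2, 0, -229/40, 0, …
ICs: h(0) = 0, h′(0) = -2, h′′(0) = 0, h′′′(0) = 39, h′′′′(0) = 0.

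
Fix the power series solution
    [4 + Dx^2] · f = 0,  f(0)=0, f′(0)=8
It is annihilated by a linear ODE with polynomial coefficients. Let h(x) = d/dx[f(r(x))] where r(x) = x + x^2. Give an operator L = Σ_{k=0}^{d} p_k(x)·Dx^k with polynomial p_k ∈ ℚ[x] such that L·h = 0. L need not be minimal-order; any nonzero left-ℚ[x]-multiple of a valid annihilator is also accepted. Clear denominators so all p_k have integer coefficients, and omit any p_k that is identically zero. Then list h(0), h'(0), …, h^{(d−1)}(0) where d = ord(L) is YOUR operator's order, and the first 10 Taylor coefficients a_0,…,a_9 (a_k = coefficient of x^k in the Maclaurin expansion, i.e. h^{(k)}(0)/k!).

f: a_k = 0, 8, 0, -16/3, 0, 16/15, 0, -32/315, 0, 16/2835, …
h₀=f(r): pull back L_f along r ⇒ L₀.
h=h₀': d/dx-closure on L₀ ⇒ L.
L = (16 + 32·x + 96·x^2 + 128·x^3 + 64·x^4) + (-6 - 12·x)·Dx + (1 + 4·x + 4·x^2)·Dx^2  (order 2).
h: a_k = 8, 16, -16, -64, -224/3, 0, 3328/45, 3584/45, 9088/315, -512/21, …
ICs: h(0) = 8, h′(0) = 16.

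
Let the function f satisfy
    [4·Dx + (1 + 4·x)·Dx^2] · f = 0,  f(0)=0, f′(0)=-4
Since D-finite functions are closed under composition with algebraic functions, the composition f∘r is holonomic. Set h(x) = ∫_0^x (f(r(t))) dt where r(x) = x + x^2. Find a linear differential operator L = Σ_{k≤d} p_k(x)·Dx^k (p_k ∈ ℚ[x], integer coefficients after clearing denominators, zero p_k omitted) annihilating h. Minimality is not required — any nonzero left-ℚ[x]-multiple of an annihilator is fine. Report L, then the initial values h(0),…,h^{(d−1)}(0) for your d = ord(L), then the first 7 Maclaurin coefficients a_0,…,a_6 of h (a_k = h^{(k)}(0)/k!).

L = 2·Dx^2 + (1 + 2·x)·Dx^3  (order 3).
h: a_k = 0, 0, -2, 4/3, -4/3, 8/5, -32/15, …
ICs: h(0) = 0, h′(0) = 0, h′′(0) = -4.

f: a_k = 0, -4, 8, -64/3, 64, -1024/5, 2048/3, …
Substitute x→r, Dx→(1/r')Dx; clear ⇒ L₀.
Integrate: L := L₀·Dx.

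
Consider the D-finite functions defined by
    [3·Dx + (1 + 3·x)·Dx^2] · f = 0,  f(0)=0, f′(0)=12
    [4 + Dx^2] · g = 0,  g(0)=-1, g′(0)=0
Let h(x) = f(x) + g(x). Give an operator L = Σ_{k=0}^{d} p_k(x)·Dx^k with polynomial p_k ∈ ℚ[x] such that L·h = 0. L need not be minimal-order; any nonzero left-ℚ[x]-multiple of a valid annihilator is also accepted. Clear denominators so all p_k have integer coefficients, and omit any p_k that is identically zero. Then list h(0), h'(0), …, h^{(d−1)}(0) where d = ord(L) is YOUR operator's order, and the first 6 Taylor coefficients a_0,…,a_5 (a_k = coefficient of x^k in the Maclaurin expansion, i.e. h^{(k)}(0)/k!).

L = (348 + 144·x + 216·x^2)·Dx + (44 + 180·x + 216·x^2 + 216·x^3)·Dx^2 + (87 + 36·x + 54·x^2)·Dx^3 + (11 + 45·x + 54·x^2 + 54·x^3)·Dx^4  (order 4).
h: a_k = -1, 12, -16, 36, -245/3, 972/5, …
ICs: h(0) = -1, h′(0) = 12, h′′(0) = -32, h′′′(0) = 216.

f: a_k = 0, 12, -18, 36, -81, 972/5, …
g: a_k = -1, 0, 2, 0, -2/3, 0, …
Sum ⇒ L₀ = lclm(L_f,L_g) in ℚ(x)⟨Dx⟩.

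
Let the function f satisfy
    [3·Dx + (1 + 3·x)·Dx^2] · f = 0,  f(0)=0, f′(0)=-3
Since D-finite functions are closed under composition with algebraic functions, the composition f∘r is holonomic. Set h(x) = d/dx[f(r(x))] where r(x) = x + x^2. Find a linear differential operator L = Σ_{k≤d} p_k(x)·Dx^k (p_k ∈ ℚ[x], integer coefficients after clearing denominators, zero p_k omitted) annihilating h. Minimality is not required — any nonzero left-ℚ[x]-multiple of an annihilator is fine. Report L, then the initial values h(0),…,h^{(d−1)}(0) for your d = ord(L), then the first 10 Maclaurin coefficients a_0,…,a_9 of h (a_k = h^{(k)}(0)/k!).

L = (1 + 6·x + 6·x^2) + (1 + 5·x + 9·x^2 + 6·x^3)·Dx  (order 1).
h: a_k = -3, 3, 0, -9, 27, -54, 81, -81, 0, 243, …
ICs: h(0) = -3.

f: a_k = 0, -3, 9/2, -9, 81/4, -243/5, 243/2, -2187/7, 6561/8, -2187, …
f∘r: x↦r, Dx↦Dx/r' in L_f ⇒ L₀.
h₀' ⇒ L via d/dx closure of L₀.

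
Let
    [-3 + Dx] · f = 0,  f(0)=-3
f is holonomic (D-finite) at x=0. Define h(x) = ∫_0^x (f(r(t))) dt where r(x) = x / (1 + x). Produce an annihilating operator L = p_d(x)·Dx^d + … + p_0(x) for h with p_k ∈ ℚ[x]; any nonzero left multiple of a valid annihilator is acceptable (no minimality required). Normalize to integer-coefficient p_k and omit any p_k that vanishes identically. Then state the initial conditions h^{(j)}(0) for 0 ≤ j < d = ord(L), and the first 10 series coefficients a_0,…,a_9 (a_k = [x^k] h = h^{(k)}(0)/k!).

L = -3·Dx + (1 + 2·x + x^2)·Dx^2  (order 2).
h: a_k = 0, -3, -9/2, -3/2, 9/8, -9/40, -21/80, 207/560, -1233/4480, 541/4480, …
ICs: h(0) = 0, h′(0) = -3.

f: a_k = -3, -9, -27/2, -27/2, -81/8, -243/40, -243/80, -729/560, -2187/4480, -729/4480, …
L₀ from L_f via x↦r, Dx↦r'^{-1}Dx.
∫: right-multiply L₀ by Dx.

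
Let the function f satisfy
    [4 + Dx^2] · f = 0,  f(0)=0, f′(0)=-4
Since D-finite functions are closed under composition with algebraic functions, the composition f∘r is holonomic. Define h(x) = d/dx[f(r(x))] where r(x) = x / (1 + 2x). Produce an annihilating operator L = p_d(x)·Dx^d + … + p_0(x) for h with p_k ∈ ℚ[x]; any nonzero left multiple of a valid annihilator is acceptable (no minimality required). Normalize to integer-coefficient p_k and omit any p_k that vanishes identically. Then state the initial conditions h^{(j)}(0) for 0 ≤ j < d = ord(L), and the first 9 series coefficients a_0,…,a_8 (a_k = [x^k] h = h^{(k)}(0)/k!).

L = (28 + 96·x + 96·x^2) + (12 + 72·x + 144·x^2 + 96·x^3)·Dx + (1 + 8·x + 24·x^2 + 32·x^3 + 16·x^4)·Dx^2  (order 2).
h: a_k = -4, 16, -40, 64, -8/3, -480, 110896/45, -407296/45, 1793432/63, …
ICs: h(0) = -4, h′(0) = 16.

f: a_k = 0, -4, 0, 8/3, 0, -8/15, 0, 16/315, 0, …
h₀=f(r): pull back L_f along r ⇒ L₀.
Differentiate: ansatz ord ≤ ord L₀ ⇒ L.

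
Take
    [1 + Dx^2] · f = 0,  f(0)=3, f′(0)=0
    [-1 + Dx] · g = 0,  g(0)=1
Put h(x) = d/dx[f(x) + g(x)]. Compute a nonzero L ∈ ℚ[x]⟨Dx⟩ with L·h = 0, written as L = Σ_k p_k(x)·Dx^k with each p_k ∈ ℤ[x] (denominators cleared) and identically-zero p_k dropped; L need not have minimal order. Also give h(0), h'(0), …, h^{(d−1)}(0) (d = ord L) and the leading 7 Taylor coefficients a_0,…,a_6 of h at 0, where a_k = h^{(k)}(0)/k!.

f: a_k = 3, 0, -3/2, 0, 1/8, 0, -1/240, …
g: a_k = 1, 1, 1/2, 1/6, 1/24, 1/120, 1/720, …
Sum ⇒ L₀ = lclm(L_f,L_g) in ℚ(x)⟨Dx⟩.
Derive L from L₀ (diff closure).
L = 1 - Dx + Dx^2 - Dx^3  (order 3).
h: a_k = 1, -2, 1/2, 2/3, 1/24, -1/60, 1/720, …
ICs: h(0) = 1, h′(0) = -2, h′′(0) = 1.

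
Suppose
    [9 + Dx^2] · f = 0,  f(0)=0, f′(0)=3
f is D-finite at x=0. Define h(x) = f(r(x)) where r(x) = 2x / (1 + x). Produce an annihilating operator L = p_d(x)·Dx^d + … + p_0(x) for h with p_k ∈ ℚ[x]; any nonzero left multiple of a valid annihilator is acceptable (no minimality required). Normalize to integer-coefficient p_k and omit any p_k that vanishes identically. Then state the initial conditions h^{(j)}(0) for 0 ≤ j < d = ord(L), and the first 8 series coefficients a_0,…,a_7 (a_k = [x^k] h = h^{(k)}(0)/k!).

f: a_k = 0, 3, 0, -9/2, 0, 81/40, 0, -243/560, …
f∘r: x↦r, Dx↦Dx/r' in L_f ⇒ L₀.
L = 36 + (2 + 6·x + 6·x^2 + 2·x^3)·Dx + (1 + 4·x + 6·x^2 + 4·x^3 + x^4)·Dx^2  (order 2).
h: a_k = 0, 6, -6, -30, 102, -726/5, 30, 13386/35, …
ICs: h(0) = 0, h′(0) = 6.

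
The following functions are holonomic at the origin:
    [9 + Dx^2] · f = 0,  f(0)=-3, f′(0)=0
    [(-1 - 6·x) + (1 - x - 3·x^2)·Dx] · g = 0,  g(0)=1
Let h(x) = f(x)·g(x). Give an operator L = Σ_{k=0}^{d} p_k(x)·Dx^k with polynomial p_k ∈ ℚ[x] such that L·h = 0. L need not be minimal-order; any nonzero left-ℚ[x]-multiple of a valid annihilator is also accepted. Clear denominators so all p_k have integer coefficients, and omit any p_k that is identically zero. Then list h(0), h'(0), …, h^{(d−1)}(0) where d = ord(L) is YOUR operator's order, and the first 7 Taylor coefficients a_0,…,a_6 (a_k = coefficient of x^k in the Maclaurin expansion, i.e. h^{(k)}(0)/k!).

f: a_k = -3, 0, 27/2, 0, -81/8, 0, 243/80, …
g: a_k = 1, 1, 4, 7, 19, 40, 97, …
h₀=f·g: eliminate ⇒ L₀, order ≤ 2·1.
L = (-3 + 9·x + 27·x^2) + (2 + 12·x)·Dx + (-1 + x + 3·x^2)·Dx^2  (order 2).
h: a_k = -3, -3, 3/2, -15/2, -105/8, -285/8, -5757/80, …
ICs: h(0) = -3, h′(0) = -3.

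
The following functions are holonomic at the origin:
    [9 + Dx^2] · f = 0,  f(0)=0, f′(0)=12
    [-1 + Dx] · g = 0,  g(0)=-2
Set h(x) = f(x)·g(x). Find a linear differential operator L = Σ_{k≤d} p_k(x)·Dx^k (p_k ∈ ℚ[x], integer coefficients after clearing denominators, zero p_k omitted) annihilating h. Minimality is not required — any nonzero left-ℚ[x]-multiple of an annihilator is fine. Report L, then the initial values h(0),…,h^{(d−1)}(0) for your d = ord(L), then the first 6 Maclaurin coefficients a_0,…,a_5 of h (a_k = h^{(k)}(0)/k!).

f: a_k = 0, 12, 0, -18, 0, 81/10, …
g: a_k = -2, -2, -1, -1/3, -1/12, -1/60, …
f·g: L₀ = L_f ⊗_s L_g, ord ≤ 2·1.
L = 10 - 2·Dx + Dx^2  (order 2).
h: a_k = 0, -24, -24, 24, 32, 4/5, …
ICs: h(0) = 0, h′(0) = -24.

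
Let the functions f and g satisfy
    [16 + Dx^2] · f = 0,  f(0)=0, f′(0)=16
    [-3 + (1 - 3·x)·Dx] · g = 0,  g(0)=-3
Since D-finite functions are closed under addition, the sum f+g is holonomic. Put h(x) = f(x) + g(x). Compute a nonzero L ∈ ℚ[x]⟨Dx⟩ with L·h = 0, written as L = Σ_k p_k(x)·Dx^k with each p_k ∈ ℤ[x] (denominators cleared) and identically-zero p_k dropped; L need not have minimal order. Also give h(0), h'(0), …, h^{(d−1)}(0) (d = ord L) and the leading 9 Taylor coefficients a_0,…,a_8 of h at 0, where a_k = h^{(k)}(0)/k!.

L = (-1680 + 2304·x - 3456·x^2) + (272 - 1584·x + 3456·x^2 - 3456·x^3)·Dx + (-105 + 144·x - 216·x^2)·Dx^2 + (17 - 99·x + 216·x^2 - 216·x^3)·Dx^3  (order 3).
h: a_k = -3, 7, -27, -371/3, -243, -10423/15, -2187, -2070811/315, -19683, …
ICs: h(0) = -3, h′(0) = 7, h′′(0) = -54.

f: a_k = 0, 16, 0, -128/3, 0, 512/15, 0, -4096/315, 0, …
g: a_k = -3, -9, -27, -81, -243, -729, -2187, -6561, -19683, …
L₀ := lclm(L_f,L_g); ord L₀ ≤ 2+1.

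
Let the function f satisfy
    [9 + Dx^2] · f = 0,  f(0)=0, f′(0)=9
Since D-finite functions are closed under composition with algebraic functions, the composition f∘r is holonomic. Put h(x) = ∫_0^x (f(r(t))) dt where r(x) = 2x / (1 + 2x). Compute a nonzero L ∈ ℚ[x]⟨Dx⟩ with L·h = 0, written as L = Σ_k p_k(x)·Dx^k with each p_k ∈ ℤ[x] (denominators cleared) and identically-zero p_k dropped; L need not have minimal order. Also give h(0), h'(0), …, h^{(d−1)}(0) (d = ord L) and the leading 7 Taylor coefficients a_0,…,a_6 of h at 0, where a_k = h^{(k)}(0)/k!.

f: a_k = 0, 9, 0, -27/2, 0, 243/40, 0, …
Substitute x→r, Dx→(1/r')Dx; clear ⇒ L₀.
Integrate: L := L₀·Dx.
L = 36·Dx + (4 + 24·x + 48·x^2 + 32·x^3)·Dx^2 + (1 + 8·x + 24·x^2 + 32·x^3 + 16·x^4)·Dx^3  (order 3).
h: a_k = 0, 0, 9, -12, -9, 504/5, -1758/5, …
ICs: h(0) = 0, h′(0) = 0, h′′(0) = 18.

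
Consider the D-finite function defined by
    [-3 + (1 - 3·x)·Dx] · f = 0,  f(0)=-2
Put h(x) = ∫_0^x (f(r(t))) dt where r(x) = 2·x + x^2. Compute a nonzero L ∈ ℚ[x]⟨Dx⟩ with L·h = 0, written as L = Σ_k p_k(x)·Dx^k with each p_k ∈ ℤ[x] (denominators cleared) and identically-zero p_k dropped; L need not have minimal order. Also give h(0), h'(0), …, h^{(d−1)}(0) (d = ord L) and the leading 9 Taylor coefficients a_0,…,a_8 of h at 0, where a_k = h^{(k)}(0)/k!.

L = (6 + 6·x)·Dx + (-1 + 6·x + 3·x^2)·Dx^2  (order 2).
h: a_k = 0, -2, -6, -26, -126, -3258/5, -3510, -136134/7, -109998, …
ICs: h(0) = 0, h′(0) = -2.

f: a_k = -2, -6, -18, -54, -162, -486, -1458, -4374, -13122, …
L₀ from L_f via x↦r, Dx↦r'^{-1}Dx.
∫: right-multiply L₀ by Dx.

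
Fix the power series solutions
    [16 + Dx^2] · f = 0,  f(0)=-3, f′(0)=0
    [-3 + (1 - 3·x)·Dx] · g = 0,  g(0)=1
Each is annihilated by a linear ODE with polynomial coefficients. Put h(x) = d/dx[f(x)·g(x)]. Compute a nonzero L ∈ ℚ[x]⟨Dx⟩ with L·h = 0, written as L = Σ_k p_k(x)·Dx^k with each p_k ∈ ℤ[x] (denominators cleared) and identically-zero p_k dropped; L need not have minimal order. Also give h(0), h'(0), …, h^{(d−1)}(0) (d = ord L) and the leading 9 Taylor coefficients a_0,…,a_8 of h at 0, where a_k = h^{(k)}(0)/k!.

f: a_k = -3, 0, 24, 0, -32, 0, 256/15, 0, -512/105, …
g: a_k = 1, 3, 9, 27, 81, 243, 729, 2187, 6561, …
Product ⇒ symmetric product L₀, ord ≤ 2.
h₀' ⇒ L via d/dx closure of L₀.
L = (-2 - 96·x + 144·x^2) + (-6 + 18·x)·Dx + (1 - 6·x + 9·x^2)·Dx^2  (order 2).
h: a_k = -9, -6, -27, -236, -885, -15418/5, -53963/5, -3889432/105, -4375611/35, …
ICs: h(0) = -9, h′(0) = -6.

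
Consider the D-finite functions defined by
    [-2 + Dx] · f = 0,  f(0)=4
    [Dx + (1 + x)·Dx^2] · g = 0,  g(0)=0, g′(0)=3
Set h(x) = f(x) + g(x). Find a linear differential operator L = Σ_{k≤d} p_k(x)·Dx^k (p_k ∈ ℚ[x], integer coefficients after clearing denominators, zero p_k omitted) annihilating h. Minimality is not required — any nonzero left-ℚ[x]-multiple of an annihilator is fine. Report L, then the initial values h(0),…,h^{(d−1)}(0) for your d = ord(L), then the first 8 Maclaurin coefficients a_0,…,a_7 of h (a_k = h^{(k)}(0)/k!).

f: a_k = 4, 8, 8, 16/3, 8/3, 16/15, 16/45, 32/315, …
g: a_k = 0, 3, -3/2, 1, -3/4, 3/5, -1/2, 3/7, …
Weyl lclm of L_f,L_g ⇒ L₀ (ord ≤ 3).
L = (-8 - 4·x)·Dx + (-2 - 8·x - 4·x^2)·Dx^2 + (3 + 5·x + 2·x^2)·Dx^3  (order 3).
h: a_k = 4, 11, 13/2, 19/3, 23/12, 5/3, -13/90, 167/315, …
ICs: h(0) = 4, h′(0) = 11, h′′(0) = 13.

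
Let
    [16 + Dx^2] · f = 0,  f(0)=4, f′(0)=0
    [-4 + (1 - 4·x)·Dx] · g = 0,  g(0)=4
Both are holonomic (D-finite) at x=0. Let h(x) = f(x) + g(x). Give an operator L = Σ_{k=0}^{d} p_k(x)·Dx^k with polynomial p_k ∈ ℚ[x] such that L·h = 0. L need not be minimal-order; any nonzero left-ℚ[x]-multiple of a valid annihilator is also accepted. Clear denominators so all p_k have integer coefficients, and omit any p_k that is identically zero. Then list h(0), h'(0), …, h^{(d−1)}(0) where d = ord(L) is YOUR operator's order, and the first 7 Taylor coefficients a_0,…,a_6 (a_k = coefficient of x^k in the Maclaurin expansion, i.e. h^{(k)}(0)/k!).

f: a_k = 4, 0, -32, 0, 128/3, 0, -1024/45, …
g: a_k = 4, 16, 64, 256, 1024, 4096, 16384, …
h₀=f+g: left-lcm gives L₀, ord ≤ 3.
L = (-448 + 512·x - 1024·x^2) + (48 - 320·x + 768·x^2 - 1024·x^3)·Dx + (-28 + 32·x - 64·x^2)·Dx^2 + (3 - 20·x + 48·x^2 - 64·x^3)·Dx^3  (order 3).
h: a_k = 8, 16, 32, 256, 3200/3, 4096, 736256/45, …
ICs: h(0) = 8, h′(0) = 16, h′′(0) = 64.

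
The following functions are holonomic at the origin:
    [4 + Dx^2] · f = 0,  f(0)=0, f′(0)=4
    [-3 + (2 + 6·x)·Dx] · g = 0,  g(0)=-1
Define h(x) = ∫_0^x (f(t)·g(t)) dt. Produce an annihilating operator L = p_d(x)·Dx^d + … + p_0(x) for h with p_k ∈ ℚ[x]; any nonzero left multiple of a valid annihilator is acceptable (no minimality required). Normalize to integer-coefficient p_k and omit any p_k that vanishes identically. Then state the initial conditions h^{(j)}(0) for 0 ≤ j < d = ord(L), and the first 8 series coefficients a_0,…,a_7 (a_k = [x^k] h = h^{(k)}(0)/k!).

L = (43 + 96·x + 144·x^2)·Dx + (-12 - 36·x)·Dx^2 + (4 + 24·x + 36·x^2)·Dx^3  (order 3).
h: a_k = 0, 0, -2, -2, 43/24, -11/20, 4379/2880, -7321/2240, …
ICs: h(0) = 0, h′(0) = 0, h′′(0) = -4.

f: a_k = 0, 4, 0, -8/3, 0, 8/15, 0, -16/315, …
g: a_k = -1, -3/2, 9/8, -27/16, 405/128, -1701/256, 15309/1024, -72171/2048, …
f·g: L₀ = L_f ⊗_s L_g, ord ≤ 2·1.
∫: right-multiply L₀ by Dx.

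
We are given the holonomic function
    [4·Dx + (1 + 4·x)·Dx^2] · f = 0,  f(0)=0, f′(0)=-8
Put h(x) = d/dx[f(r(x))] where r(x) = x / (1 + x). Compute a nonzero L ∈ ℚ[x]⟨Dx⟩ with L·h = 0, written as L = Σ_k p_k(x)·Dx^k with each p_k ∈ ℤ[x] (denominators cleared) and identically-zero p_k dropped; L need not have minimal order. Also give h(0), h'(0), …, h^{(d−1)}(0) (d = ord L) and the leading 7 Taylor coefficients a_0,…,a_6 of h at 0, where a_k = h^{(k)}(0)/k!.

L = (6 + 10·x) + (1 + 6·x + 5·x^2)·Dx  (order 1).
h: a_k = -8, 48, -248, 1248, -6248, 31248, -156248, …
ICs: h(0) = -8.

f: a_k = 0, -8, 16, -128/3, 128, -2048/5, 4096/3, …
f∘r: x↦r, Dx↦Dx/r' in L_f ⇒ L₀.
h=h₀': d/dx-closure on L₀ ⇒ L.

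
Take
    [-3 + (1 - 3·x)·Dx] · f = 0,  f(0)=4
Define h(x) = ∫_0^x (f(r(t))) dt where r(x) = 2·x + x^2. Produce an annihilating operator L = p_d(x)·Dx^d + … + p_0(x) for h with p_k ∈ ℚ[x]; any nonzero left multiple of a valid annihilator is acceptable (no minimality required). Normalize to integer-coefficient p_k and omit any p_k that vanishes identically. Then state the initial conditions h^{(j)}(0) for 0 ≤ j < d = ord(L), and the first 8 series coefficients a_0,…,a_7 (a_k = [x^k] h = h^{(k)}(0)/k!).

L = (6 + 6·x)·Dx + (-1 + 6·x + 3·x^2)·Dx^2  (order 2).
h: a_k = 0, 4, 12, 52, 252, 6516/5, 7020, 272268/7, …
ICs: h(0) = 0, h′(0) = 4.

f: a_k = 4, 12, 36, 108, 324, 972, 2916, 8748, …
f∘r: x↦r, Dx↦Dx/r' in L_f ⇒ L₀.
∫: right-multiply L₀ by Dx.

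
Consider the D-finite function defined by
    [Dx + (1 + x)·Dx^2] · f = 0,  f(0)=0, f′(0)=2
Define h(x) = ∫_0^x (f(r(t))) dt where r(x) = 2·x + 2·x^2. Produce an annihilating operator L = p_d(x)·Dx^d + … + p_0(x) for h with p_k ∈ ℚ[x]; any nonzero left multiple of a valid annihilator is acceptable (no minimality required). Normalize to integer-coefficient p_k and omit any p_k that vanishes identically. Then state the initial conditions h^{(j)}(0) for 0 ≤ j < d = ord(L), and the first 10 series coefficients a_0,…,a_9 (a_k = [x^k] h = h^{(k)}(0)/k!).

f: a_k = 0, 2, -1, 2/3, -1/2, 2/5, -1/3, 2/7, -1/4, 2/9, …
Change of var in L_f (x↦r) gives L₀.
Integrate: L := L₀·Dx.
L = (4·x + 4·x^2)·Dx^2 + (1 + 4·x + 6·x^2 + 4·x^3)·Dx^3  (order 3).
h: a_k = 0, 0, 2, 0, -2/3, 4/5, -8/15, 0, 4/7, -8/9, …
ICs: h(0) = 0, h′(0) = 0, h′′(0) = 4.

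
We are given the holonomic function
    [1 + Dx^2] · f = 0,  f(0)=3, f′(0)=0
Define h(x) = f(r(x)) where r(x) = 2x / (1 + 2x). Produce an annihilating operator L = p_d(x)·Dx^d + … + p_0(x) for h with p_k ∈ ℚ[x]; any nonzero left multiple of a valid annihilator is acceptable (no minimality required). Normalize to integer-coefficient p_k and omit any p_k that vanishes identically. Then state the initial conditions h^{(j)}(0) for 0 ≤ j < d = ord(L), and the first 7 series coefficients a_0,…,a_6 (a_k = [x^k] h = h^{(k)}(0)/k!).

L = 4 + (4 + 24·x + 48·x^2 + 32·x^3)·Dx + (1 + 8·x + 24·x^2 + 32·x^3 + 16·x^4)·Dx^2  (order 2).
h: a_k = 3, 0, -6, 24, -70, 176, -6004/15, …
ICs: h(0) = 3, h′(0) = 0.

f: a_k = 3, 0, -3/2, 0, 1/8, 0, -1/240, …
L₀ from L_f via x↦r, Dx↦r'^{-1}Dx.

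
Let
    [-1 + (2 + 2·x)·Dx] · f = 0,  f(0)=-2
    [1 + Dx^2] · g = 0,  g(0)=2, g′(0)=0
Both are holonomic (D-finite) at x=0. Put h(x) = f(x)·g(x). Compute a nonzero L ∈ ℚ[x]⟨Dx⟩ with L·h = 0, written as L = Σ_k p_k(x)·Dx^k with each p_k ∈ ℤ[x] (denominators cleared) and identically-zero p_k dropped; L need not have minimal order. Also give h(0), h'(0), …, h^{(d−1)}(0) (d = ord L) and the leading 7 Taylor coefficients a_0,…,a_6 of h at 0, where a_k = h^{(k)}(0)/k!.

f: a_k = -2, -1, 1/4, -1/8, 5/64, -7/128, 21/512, …
g: a_k = 2, 0, -1, 0, 1/12, 0, -1/360, …
Product ⇒ symmetric product L₀, ord ≤ 2.
L = (7 + 8·x + 4·x^2) + (-4 - 4·x)·Dx + (4 + 8·x + 4·x^2)·Dx^2  (order 2).
h: a_k = -4, -2, 5/2, 3/4, -25/96, -13/192, 349/11520, …
ICs: h(0) = -4, h′(0) = -2.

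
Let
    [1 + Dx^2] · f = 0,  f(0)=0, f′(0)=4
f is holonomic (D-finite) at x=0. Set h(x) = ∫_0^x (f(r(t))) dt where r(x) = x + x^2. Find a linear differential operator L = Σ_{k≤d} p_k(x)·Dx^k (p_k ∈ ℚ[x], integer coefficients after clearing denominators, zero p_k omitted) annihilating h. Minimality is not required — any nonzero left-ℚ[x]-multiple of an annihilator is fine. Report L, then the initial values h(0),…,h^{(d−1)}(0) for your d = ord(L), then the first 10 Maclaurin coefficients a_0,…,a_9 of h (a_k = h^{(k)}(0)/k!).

L = (1 + 6·x + 12·x^2 + 8·x^3)·Dx - 2·Dx^2 + (1 + 2·x)·Dx^3  (order 3).
h: a_k = 0, 0, 2, 4/3, -1/6, -2/5, -59/180, -1/14, 419/10080, 59/1620, …
ICs: h(0) = 0, h′(0) = 0, h′′(0) = 4.

f: a_k = 0, 4, 0, -2/3, 0, 1/30, 0, -1/1260, 0, 1/90720, …
f∘r: x↦r, Dx↦Dx/r' in L_f ⇒ L₀.
Integrate: L := L₀·Dx.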